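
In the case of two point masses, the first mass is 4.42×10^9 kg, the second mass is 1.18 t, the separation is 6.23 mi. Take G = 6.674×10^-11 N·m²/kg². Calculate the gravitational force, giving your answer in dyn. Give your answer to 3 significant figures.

0.346 dyn

F is given directly by: F = Gm₁m₂/r².
m₁ = 4.42×10^9 kg; m₂ = 1.18 t = 1180 kg; r = 6.23 mi = 10026 m; G = 6.674×10^-11 N·m²/kg².
F = 3.463×10^-6 N
3.463×10^-6 N × (1 dyn / 1.000×10^-5 N) = 0.3463 dyn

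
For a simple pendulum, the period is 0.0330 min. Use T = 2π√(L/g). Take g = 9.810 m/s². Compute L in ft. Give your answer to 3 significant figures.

3.20 ft

Solving T = 2π√(L/g) for L: L = g·(T/2π)².
T = 0.0330 min = 1.980 s; g = 9.810 m/s².
L = 0.9742 m
0.9742 m × (1 ft / 0.3048 m) = 3.196 ft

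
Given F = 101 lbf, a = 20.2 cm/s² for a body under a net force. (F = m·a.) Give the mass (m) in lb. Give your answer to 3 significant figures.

From Newton's second law: m = F/a.
F = 101 lbf = 449.3 N; a = 20.2 cm/s² = 0.2020 m/s².
m = 2224 kg
2224 kg × (1 lb / 0.4536 kg) = 4903 lb

4900 lb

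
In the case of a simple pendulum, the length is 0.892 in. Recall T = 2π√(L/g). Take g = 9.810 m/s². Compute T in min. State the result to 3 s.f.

Directly: T = 2π√(L/g).
L = 0.892 in = 0.02266 m; g = 9.810 m/s².
T = 0.3020 s
0.3020 s × (1 min / 60.00 s) = 0.005033 min

0.00503 min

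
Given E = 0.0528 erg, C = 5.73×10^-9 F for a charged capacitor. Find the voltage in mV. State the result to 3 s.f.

1360 mV

Rearranging E = ½C·V² for V: V = √(2E/C).
E = 0.0528 erg = 5.280×10^-9 J; C = 5.73×10^-9 F.
V = 1.358 V
1.358 V × (1 mV / 0.001000 V) = 1358 mV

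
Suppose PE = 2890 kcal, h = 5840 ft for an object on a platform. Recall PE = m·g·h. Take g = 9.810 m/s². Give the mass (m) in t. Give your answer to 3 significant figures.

0.692 t

Rearranging PE = m·g·h for m: m = PE/(g·h).
PE = 2890 kcal = 1.209×10^7 J; h = 5840 ft = 1780 m; g = 9.810 m/s².
m = 692.5 kg
692.5 kg × (1 t / 1000 kg) = 0.6925 t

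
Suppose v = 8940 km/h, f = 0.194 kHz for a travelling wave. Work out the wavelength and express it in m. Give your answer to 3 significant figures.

Rearranging: λ = v/f.
v = 8940 km/h = 2483 m/s; f = 0.194 kHz = 194.0 Hz.
λ = 12.80 m

12.8 m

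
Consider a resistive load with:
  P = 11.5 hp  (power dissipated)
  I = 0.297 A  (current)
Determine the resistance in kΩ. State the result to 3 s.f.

Rearranging: R = P/I².
P = 11.5 hp = 8576 W; I = 0.297 A.
R = 97219 Ω
97219 Ω × (1 kΩ / 1000 Ω) = 97.22 kΩ

97.2 kΩ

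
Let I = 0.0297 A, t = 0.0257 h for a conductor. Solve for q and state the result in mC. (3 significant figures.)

q is given directly by: q = It.
I = 0.0297 A; t = 0.0257 h = 92.52 s.
q = 2.748 C  (the unit combination reduces to A·s = C)
2.748 C × (1 mC / 0.001000 C) = 2748 mC

2750 mC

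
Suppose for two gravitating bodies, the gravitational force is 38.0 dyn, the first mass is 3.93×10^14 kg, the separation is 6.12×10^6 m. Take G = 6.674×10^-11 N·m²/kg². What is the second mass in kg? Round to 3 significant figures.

From Newton's law of gravitation: m₂ = F·r²/(G·m₁).
F = 38.0 dyn = 3.800×10^-4 N; m₁ = 3.93×10^14 kg; r = 6.12×10^6 m; G = 6.674×10^-11 N·m²/kg².
m₂ = 5.426×10^5 kg

5.43×10^5 kg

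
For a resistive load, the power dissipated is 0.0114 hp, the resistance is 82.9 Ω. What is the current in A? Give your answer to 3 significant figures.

Solving P = I²R for I: I = √(P/R).
P = 0.0114 hp = 8.501 W; R = 82.9 Ω.
I = 0.3202 A

0.320 A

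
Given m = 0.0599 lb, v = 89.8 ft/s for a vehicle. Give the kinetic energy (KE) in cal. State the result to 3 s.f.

KE is given directly by: KE = ½mv².
m = 0.0599 lb = 0.02717 kg; v = 89.8 ft/s = 27.37 m/s.
KE = 10.18 J
10.18 J × (1 cal / 4.184 J) = 2.433 cal

2.43 cal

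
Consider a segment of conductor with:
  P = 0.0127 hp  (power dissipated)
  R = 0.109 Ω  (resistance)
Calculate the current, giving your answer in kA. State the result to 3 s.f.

0.00932 kA

Rearranging: I = √(P/R).
P = 0.0127 hp = 9.470 W; R = 0.109 Ω.
I = 9.321 A
9.321 A × (1 kA / 1000 A) = 0.009321 kA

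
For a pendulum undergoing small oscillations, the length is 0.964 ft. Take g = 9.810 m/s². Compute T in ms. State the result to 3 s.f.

1090 ms

Directly: T = 2π√(L/g).
L = 0.964 ft = 0.2938 m; g = 9.810 m/s².
T = 1.087 s
1.087 s × (1 ms / 0.001000 s) = 1087 ms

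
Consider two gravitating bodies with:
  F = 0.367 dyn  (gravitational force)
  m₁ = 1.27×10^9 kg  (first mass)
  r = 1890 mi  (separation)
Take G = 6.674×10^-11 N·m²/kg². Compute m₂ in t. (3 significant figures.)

4.01×10^5 t

From Newton's law of gravitation: m₂ = F·r²/(G·m₁).
F = 0.367 dyn = 3.670×10^-6 N; m₁ = 1.27×10^9 kg; r = 1890 mi = 3.042×10^6 m; G = 6.674×10^-11 N·m²/kg².
m₂ = 4.006×10^8 kg
4.006×10^8 kg × (1 t / 1000 kg) = 4.006×10^5 t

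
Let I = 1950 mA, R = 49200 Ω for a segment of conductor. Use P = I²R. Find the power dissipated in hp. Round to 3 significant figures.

Directly: P = I²R.
I = 1950 mA = 1.950 A; R = 49200 Ω.
P = 1.871×10^5 W
1.871×10^5 W × (1 hp / 745.7 W) = 250.9 hp

251 hp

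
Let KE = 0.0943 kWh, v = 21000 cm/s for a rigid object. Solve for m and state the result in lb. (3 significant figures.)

33.9 lb

Rearranging KE = ½mv² for m: m = 2·KE/v².
KE = 0.0943 kWh = 3.395×10^5 J; v = 21000 cm/s = 210.0 m/s.
m = 15.40 kg
15.40 kg × (1 lb / 0.4536 kg) = 33.94 lb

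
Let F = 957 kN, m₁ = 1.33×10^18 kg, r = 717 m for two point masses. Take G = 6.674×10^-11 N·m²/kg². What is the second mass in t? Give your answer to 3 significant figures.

5.54 t

From Newton's law of gravitation: m₂ = F·r²/(G·m₁).
F = 957 kN = 9.570×10^5 N; m₁ = 1.33×10^18 kg; r = 717 m; G = 6.674×10^-11 N·m²/kg².
m₂ = 5543 kg
5543 kg × (1 t / 1000 kg) = 5.543 t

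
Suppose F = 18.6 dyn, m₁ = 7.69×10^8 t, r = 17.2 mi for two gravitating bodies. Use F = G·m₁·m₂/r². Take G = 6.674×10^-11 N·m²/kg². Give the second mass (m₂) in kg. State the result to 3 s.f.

Solving F = G·m₁·m₂/r² for m₂: m₂ = F·r²/(G·m₁).
F = 18.6 dyn = 1.860×10^-4 N; m₁ = 7.69×10^8 t = 7.690×10^11 kg; r = 17.2 mi = 27681 m; G = 6.674×10^-11 N·m²/kg².
m₂ = 2777 kg

2780 kg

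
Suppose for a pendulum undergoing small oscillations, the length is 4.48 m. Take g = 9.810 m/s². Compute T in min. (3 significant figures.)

Directly: T = 2π√(L/g).
L = 4.48 m; g = 9.810 m/s².
T = 4.246 s
4.246 s × (1 min / 60.00 s) = 0.07077 min

0.0708 min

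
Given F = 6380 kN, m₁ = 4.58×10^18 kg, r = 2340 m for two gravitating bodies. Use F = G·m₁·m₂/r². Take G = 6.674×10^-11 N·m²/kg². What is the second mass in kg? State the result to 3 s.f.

1.14×10^5 kg

From Newton's law of gravitation: m₂ = F·r²/(G·m₁).
F = 6380 kN = 6.380×10^6 N; m₁ = 4.58×10^18 kg; r = 2340 m; G = 6.674×10^-11 N·m²/kg².
m₂ = 1.143×10^5 kg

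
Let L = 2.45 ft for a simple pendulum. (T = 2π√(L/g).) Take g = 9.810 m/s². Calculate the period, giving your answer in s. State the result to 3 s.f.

1.73 s

T is given directly by: T = 2π√(L/g).
L = 2.45 ft = 0.7468 m; g = 9.810 m/s².
T = 1.734 s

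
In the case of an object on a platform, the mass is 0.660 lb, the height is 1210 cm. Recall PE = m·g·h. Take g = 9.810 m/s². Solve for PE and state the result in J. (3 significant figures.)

PE is given directly by: PE = mgh.
m = 0.660 lb = 0.2994 kg; h = 1210 cm = 12.10 m; g = 9.810 m/s².
PE = 35.54 J

35.5 J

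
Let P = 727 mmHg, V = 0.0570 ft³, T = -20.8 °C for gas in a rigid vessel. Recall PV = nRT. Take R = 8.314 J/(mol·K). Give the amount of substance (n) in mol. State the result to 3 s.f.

0.0746 mol

From the ideal-gas law: n = PV/(RT).
P = 727 mmHg = 96925 Pa; V = 0.0570 ft³ = 0.001614 m³; T = -20.8 °C = 252.3 K; R = 8.314 J/(mol·K).
n = 0.07457 mol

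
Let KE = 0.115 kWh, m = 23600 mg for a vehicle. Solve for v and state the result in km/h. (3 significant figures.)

21300 km/h

Solving KE = ½mv² for v: v = √(2·KE/m).
KE = 0.115 kWh = 4.140×10^5 J; m = 23600 mg = 0.02360 kg.
v = 5923 m/s
5923 m/s × (1 km/h / 0.2778 m/s) = 21324 km/h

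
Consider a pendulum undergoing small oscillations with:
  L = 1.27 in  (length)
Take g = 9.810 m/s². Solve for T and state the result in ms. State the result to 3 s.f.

360 ms

T is given directly by: T = 2π√(L/g).
L = 1.27 in = 0.03226 m; g = 9.810 m/s².
T = 0.3603 s
0.3603 s × (1 ms / 0.001000 s) = 360.3 ms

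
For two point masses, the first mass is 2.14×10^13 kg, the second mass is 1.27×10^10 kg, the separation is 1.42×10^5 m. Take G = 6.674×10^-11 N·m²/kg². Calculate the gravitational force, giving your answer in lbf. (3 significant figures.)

F is given directly by: F = Gm₁m₂/r².
m₁ = 2.14×10^13 kg; m₂ = 1.27×10^10 kg; r = 1.42×10^5 m; G = 6.674×10^-11 N·m²/kg².
F = 899.6 N
899.6 N × (1 lbf / 4.448 N) = 202.2 lbf

202 lbf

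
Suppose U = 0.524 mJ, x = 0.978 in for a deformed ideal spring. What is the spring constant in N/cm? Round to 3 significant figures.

Rearranging U = ½k·x² for k: k = 2U/x².
U = 0.524 mJ = 5.240×10^-4 J; x = 0.978 in = 0.02484 m.
k = 1.698 N/m
1.698 N/m × (1 N/cm / 100.0 N/m) = 0.01698 N/cm

0.0170 N/cm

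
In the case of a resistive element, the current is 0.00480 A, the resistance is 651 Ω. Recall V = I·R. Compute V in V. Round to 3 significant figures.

3.12 V

Directly: V = IR.
I = 0.00480 A; R = 651 Ω.
V = 3.125 V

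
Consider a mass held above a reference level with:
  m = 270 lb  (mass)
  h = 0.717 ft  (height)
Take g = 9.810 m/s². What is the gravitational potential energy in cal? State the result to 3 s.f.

Directly: PE = mgh.
m = 270 lb = 122.5 kg; h = 0.717 ft = 0.2185 m; g = 9.810 m/s².
PE = 262.6 J  (the unit combination reduces to kg·m²/s² = J)
262.6 J × (1 cal / 4.184 J) = 62.75 cal

62.8 cal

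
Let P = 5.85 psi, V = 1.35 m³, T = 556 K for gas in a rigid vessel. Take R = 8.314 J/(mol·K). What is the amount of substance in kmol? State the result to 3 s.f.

Solving PV = nRT for n: n = PV/(RT).
P = 5.85 psi = 40334 Pa; V = 1.35 m³; T = 556 K; R = 8.314 J/(mol·K).
n = 11.78 mol
11.78 mol × (1 kmol / 1000 mol) = 0.01178 kmol

0.0118 kmol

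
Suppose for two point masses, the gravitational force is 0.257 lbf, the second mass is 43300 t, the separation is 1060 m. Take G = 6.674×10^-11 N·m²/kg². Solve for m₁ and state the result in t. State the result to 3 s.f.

Rearranging: m₁ = F·r²/(G·m₂).
F = 0.257 lbf = 1.143 N; m₂ = 43300 t = 4.330×10^7 kg; r = 1060 m; G = 6.674×10^-11 N·m²/kg².
m₁ = 4.445×10^8 kg
4.445×10^8 kg × (1 t / 1000 kg) = 4.445×10^5 t

4.44×10^5 t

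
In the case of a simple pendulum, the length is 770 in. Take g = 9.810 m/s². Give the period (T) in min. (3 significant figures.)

T is given directly by: T = 2π√(L/g).
L = 770 in = 19.56 m; g = 9.810 m/s².
T = 8.872 s
8.872 s × (1 min / 60.00 s) = 0.1479 min

0.148 min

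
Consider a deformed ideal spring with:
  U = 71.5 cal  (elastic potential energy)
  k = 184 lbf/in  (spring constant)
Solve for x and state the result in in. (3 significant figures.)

5.36 in

Rearranging U = ½k·x² for x: x = √(2U/k).
U = 71.5 cal = 299.2 J; k = 184 lbf/in = 32223 N/m.
x = 0.1363 m
0.1363 m × (1 in / 0.02540 m) = 5.365 in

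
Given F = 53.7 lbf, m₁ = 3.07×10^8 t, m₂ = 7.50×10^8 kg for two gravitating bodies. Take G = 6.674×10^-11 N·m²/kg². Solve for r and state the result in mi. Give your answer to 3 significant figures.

4.98 mi

Solving F = G·m₁·m₂/r² for r: r = √(G·m₁m₂/F).
F = 53.7 lbf = 238.9 N; m₁ = 3.07×10^8 t = 3.070×10^11 kg; m₂ = 7.50×10^8 kg; G = 6.674×10^-11 N·m²/kg².
r = 8021 m
8021 m × (1 mi / 1609 m) = 4.984 mi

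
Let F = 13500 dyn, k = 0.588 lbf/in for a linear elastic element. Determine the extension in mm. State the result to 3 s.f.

1.31 mm

From Hooke's law: x = F/k.
F = 13500 dyn = 0.1350 N; k = 0.588 lbf/in = 103.0 N/m.
x = 0.001311 m
0.001311 m × (1 mm / 0.001000 m) = 1.311 mm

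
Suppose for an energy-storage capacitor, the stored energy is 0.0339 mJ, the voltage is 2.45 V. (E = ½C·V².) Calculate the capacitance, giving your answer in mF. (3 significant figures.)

Rearranging E = ½C·V² for C: C = 2E/V².
E = 0.0339 mJ = 3.390×10^-5 J; V = 2.45 V.
C = 1.130×10^-5 F
1.130×10^-5 F × (1 mF / 0.001000 F) = 0.01130 mF

0.0113 mF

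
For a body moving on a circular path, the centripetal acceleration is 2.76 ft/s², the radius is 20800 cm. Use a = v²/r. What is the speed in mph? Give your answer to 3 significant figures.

Rearranging a = v²/r for v: v = √(a·r).
a = 2.76 ft/s² = 0.8412 m/s²; r = 20800 cm = 208.0 m.
v = 13.23 m/s
13.23 m/s × (1 mph / 0.4470 m/s) = 29.59 mph

29.6 mph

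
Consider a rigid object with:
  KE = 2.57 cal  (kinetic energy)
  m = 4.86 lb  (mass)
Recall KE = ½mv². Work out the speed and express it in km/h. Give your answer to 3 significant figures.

11.2 km/h

Rearranging KE = ½mv² for v: v = √(2·KE/m).
KE = 2.57 cal = 10.75 J; m = 4.86 lb = 2.204 kg.
v = 3.123 m/s
3.123 m/s × (1 km/h / 0.2778 m/s) = 11.24 km/h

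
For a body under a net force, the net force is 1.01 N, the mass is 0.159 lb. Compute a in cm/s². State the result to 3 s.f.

Rearranging F = m·a for a: a = F/m.
F = 1.01 N; m = 0.159 lb = 0.07212 kg.
a = 14.00 m/s²
14.00 m/s² × (1 cm/s² / 0.01000 m/s²) = 1400 cm/s²

1400 cm/s²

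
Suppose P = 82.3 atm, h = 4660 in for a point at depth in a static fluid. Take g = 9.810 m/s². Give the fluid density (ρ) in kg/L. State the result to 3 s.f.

Rearranging P = ρ·g·h for ρ: ρ = P/(g·h).
P = 82.3 atm = 8.339×10^6 Pa; h = 4660 in = 118.4 m; g = 9.810 m/s².
ρ = 7182 kg/m³
7182 kg/m³ × (1 kg/L / 1000 kg/m³) = 7.182 kg/L

7.18 kg/L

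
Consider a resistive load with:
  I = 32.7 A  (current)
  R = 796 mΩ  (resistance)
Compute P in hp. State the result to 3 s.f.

1.14 hp

P is given directly by: P = I²R.
I = 32.7 A; R = 796 mΩ = 0.7960 Ω.
P = 851.2 W
851.2 W × (1 hp / 745.7 W) = 1.141 hp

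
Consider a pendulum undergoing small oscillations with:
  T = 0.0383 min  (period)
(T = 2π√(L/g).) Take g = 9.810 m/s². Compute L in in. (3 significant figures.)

Rearranging T = 2π√(L/g) for L: L = g·(T/2π)².
T = 0.0383 min = 2.298 s; g = 9.810 m/s².
L = 1.312 m
1.312 m × (1 in / 0.02540 m) = 51.66 in

51.7 in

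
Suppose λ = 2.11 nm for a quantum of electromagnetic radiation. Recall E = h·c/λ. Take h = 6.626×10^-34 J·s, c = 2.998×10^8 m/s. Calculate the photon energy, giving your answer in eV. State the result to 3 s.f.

E is given directly by: E = hc/λ.
λ = 2.11 nm = 2.110×10^-9 m; h = 6.626×10^-34 J·s; c = 2.998×10^8 m/s.
E = 9.415×10^-17 J
9.415×10^-17 J × (1 eV / 1.602×10^-19 J) = 587.6 eV

588 eV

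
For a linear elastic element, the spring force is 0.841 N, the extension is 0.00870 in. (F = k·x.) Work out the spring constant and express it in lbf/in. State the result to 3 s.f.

21.7 lbf/in

Rearranging: k = F/x.
F = 0.841 N; x = 0.00870 in = 2.210×10^-4 m.
k = 3806 N/m
3806 N/m × (1 lbf/in / 175.1 N/m) = 21.73 lbf/in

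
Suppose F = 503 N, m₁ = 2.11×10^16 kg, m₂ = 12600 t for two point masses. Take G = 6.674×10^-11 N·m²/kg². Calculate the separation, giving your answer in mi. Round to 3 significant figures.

Solving F = G·m₁·m₂/r² for r: r = √(G·m₁m₂/F).
F = 503 N; m₁ = 2.11×10^16 kg; m₂ = 12600 t = 1.260×10^7 kg; G = 6.674×10^-11 N·m²/kg².
r = 1.878×10^5 m
1.878×10^5 m × (1 mi / 1609 m) = 116.7 mi

117 mi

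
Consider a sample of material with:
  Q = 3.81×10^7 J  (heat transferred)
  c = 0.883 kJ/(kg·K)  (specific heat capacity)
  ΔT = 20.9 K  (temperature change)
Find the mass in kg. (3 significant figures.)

2060 kg

Solving Q = m·c·ΔT for m: m = Q/(c·ΔT).
Q = 3.81×10^7 J; c = 0.883 kJ/(kg·K) = 883.0 J/(kg·K); ΔT = 20.9 K.
m = 2065 kg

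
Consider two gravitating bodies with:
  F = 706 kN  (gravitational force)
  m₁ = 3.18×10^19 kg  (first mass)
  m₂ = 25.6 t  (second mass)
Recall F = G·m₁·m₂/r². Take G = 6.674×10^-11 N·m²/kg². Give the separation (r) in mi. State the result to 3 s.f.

5.45 mi

Rearranging F = G·m₁·m₂/r² for r: r = √(G·m₁m₂/F).
F = 706 kN = 7.060×10^5 N; m₁ = 3.18×10^19 kg; m₂ = 25.6 t = 25600 kg; G = 6.674×10^-11 N·m²/kg².
r = 8773 m
8773 m × (1 mi / 1609 m) = 5.451 mi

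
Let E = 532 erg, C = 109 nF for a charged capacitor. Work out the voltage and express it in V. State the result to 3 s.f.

31.2 V

Rearranging E = ½C·V² for V: V = √(2E/C).
E = 532 erg = 5.320×10^-5 J; C = 109 nF = 1.090×10^-7 F.
V = 31.24 V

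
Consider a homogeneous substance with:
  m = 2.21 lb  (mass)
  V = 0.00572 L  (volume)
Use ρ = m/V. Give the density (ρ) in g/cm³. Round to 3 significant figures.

ρ is given directly by: ρ = m/V.
m = 2.21 lb = 1.002 kg; V = 0.00572 L = 5.720×10^-6 m³.
ρ = 1.753×10^5 kg/m³
1.753×10^5 kg/m³ × (1 g/cm³ / 1000 kg/m³) = 175.3 g/cm³

175 g/cm³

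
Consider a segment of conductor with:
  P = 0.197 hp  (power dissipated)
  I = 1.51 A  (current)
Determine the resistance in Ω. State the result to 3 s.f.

Rearranging P = I²R for R: R = P/I².
P = 0.197 hp = 146.9 W; I = 1.51 A.
R = 64.43 Ω

64.4 Ω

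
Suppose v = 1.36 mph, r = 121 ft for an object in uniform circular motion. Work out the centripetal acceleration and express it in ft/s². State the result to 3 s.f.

0.0329 ft/s²

a is given directly by: a = v²/r.
v = 1.36 mph = 0.6080 m/s; r = 121 ft = 36.88 m.
a = 0.01002 m/s²
0.01002 m/s² × (1 ft/s² / 0.3048 m/s²) = 0.03288 ft/s²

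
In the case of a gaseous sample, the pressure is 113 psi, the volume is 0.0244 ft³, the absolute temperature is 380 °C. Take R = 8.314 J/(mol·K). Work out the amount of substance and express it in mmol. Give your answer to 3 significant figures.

99.1 mmol

From the ideal-gas law: n = PV/(RT).
P = 113 psi = 7.791×10^5 Pa; V = 0.0244 ft³ = 6.909×10^-4 m³; T = 380 °C = 653.1 K; R = 8.314 J/(mol·K).
n = 0.09913 mol
0.09913 mol × (1 mmol / 0.001000 mol) = 99.13 mmol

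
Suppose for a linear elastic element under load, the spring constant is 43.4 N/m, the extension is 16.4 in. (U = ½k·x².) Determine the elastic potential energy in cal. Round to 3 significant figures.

0.900 cal

U is given directly by: U = ½kx².
k = 43.4 N/m; x = 16.4 in = 0.4166 m.
U = 3.765 J
3.765 J × (1 cal / 4.184 J) = 0.9000 cal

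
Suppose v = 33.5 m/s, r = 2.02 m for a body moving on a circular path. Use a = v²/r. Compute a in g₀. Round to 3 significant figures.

a is given directly by: a = v²/r.
v = 33.5 m/s; r = 2.02 m.
a = 555.6 m/s²
555.6 m/s² × (1 g₀ / 9.807 m/s²) = 56.65 g₀

56.7 g₀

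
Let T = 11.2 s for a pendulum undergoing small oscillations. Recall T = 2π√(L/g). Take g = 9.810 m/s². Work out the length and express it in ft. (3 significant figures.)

Solving T = 2π√(L/g) for L: L = g·(T/2π)².
T = 11.2 s; g = 9.810 m/s².
L = 31.17 m
31.17 m × (1 ft / 0.3048 m) = 102.3 ft

102 ft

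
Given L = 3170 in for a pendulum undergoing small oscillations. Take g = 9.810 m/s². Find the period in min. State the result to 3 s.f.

0.300 min

Directly: T = 2π√(L/g).
L = 3170 in = 80.52 m; g = 9.810 m/s².
T = 18.00 s
18.00 s × (1 min / 60.00 s) = 0.3000 min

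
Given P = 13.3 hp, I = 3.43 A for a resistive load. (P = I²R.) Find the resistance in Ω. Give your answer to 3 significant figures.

843 Ω

Rearranging: R = P/I².
P = 13.3 hp = 9918 W; I = 3.43 A.
R = 843.0 Ω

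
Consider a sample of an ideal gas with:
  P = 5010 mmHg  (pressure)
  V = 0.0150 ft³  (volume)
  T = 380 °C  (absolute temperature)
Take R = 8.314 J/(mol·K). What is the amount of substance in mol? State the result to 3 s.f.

From the ideal-gas law: n = PV/(RT).
P = 5010 mmHg = 6.679×10^5 Pa; V = 0.0150 ft³ = 4.248×10^-4 m³; T = 380 °C = 653.1 K; R = 8.314 J/(mol·K).
n = 0.05225 mol

0.0522 mol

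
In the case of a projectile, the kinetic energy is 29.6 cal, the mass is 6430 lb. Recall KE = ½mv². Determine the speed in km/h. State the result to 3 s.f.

Solving KE = ½mv² for v: v = √(2·KE/m).
KE = 29.6 cal = 123.8 J; m = 6430 lb = 2917 kg.
v = 0.2914 m/s
0.2914 m/s × (1 km/h / 0.2778 m/s) = 1.049 km/h

1.05 km/h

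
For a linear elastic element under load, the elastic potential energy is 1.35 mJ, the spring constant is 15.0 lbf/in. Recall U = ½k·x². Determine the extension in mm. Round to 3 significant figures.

Solving U = ½k·x² for x: x = √(2U/k).
U = 1.35 mJ = 0.001350 J; k = 15.0 lbf/in = 2627 N/m.
x = 0.001014 m
0.001014 m × (1 mm / 0.001000 m) = 1.014 mm

1.01 mm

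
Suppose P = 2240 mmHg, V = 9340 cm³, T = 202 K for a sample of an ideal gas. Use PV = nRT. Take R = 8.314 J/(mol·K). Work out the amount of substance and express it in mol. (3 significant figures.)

1.66 mol

From the ideal-gas law: n = PV/(RT).
P = 2240 mmHg = 2.986×10^5 Pa; V = 9340 cm³ = 0.009340 m³; T = 202 K; R = 8.314 J/(mol·K).
n = 1.661 mol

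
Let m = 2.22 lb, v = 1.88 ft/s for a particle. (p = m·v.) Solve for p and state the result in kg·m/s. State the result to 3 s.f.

0.577 kg·m/s

Directly: p = mv.
m = 2.22 lb = 1.007 kg; v = 1.88 ft/s = 0.5730 m/s.
p = 0.5770 kg·m/s  (the unit combination reduces to kg·m/s = kg·m/s)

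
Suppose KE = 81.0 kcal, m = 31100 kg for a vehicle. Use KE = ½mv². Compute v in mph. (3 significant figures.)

Rearranging: v = √(2·KE/m).
KE = 81.0 kcal = 3.389×10^5 J; m = 31100 kg.
v = 4.668 m/s
4.668 m/s × (1 mph / 0.4470 m/s) = 10.44 mph

10.4 mph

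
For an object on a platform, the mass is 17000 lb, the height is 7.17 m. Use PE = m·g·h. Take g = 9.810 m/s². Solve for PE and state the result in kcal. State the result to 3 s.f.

130 kcal

PE is given directly by: PE = mgh.
m = 17000 lb = 7711 kg; h = 7.17 m; g = 9.810 m/s².
PE = 5.424×10^5 J
5.424×10^5 J × (1 kcal / 4184 J) = 129.6 kcal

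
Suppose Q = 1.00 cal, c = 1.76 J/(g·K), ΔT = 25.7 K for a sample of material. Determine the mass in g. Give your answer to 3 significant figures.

Rearranging: m = Q/(c·ΔT).
Q = 1.00 cal = 4.184 J; c = 1.76 J/(g·K) = 1760 J/(kg·K); ΔT = 25.7 K.
m = 9.250×10^-5 kg
9.250×10^-5 kg × (1 g / 0.001000 kg) = 0.09250 g

0.0925 g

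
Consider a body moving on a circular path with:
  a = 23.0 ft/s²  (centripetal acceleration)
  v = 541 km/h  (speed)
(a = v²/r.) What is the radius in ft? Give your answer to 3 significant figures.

Rearranging: r = v²/a.
a = 23.0 ft/s² = 7.010 m/s²; v = 541 km/h = 150.3 m/s.
r = 3221 m
3221 m × (1 ft / 0.3048 m) = 10569 ft

10600 ft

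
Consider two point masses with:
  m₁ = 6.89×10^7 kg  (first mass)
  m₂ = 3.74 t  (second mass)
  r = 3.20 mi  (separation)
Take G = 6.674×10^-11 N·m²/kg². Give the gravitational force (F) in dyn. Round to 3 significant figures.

From Newton's law of gravitation: F = Gm₁m₂/r².
m₁ = 6.89×10^7 kg; m₂ = 3.74 t = 3740 kg; r = 3.20 mi = 5150 m; G = 6.674×10^-11 N·m²/kg².
F = 6.485×10^-7 N
6.485×10^-7 N × (1 dyn / 1.000×10^-5 N) = 0.06485 dyn

0.0648 dyn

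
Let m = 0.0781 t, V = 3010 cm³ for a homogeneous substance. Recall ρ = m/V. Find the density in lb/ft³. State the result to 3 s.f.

ρ is given directly by: ρ = m/V.
m = 0.0781 t = 78.10 kg; V = 3010 cm³ = 0.003010 m³.
ρ = 25947 kg/m³
25947 kg/m³ × (1 lb/ft³ / 16.02 kg/m³) = 1620 lb/ft³

1620 lb/ft³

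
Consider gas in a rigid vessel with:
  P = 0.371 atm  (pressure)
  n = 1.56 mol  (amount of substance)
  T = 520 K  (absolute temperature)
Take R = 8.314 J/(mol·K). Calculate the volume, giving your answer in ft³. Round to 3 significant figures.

6.34 ft³

Rearranging: V = nRT/P.
P = 0.371 atm = 37592 Pa; n = 1.56 mol; T = 520 K; R = 8.314 J/(mol·K).
V = 0.1794 m³
0.1794 m³ × (1 ft³ / 0.02832 m³) = 6.336 ft³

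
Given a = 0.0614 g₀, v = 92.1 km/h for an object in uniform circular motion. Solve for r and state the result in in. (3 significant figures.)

Rearranging: r = v²/a.
a = 0.0614 g₀ = 0.6021 m/s²; v = 92.1 km/h = 25.58 m/s.
r = 1087 m
1087 m × (1 in / 0.02540 m) = 42795 in

42800 in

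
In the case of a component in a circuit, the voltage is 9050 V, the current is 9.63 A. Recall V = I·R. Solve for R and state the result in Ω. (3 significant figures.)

From Ohm's law: R = V/I.
V = 9050 V; I = 9.63 A.
R = 939.8 Ω

940 Ω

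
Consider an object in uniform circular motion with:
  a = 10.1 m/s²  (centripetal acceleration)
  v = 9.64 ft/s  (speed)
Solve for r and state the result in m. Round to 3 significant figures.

0.855 m

Rearranging a = v²/r for r: r = v²/a.
a = 10.1 m/s²; v = 9.64 ft/s = 2.938 m/s.
r = 0.8548 m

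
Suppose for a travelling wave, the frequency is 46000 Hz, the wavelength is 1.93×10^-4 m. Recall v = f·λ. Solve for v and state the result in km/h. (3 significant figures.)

Directly: v = fλ.
f = 46000 Hz; λ = 1.93×10^-4 m.
v = 8.878 m/s
8.878 m/s × (1 km/h / 0.2778 m/s) = 31.96 km/h

32.0 km/h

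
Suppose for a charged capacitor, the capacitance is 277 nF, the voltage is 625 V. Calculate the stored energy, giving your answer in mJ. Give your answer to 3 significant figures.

E is given directly by: E = ½CV².
C = 277 nF = 2.770×10^-7 F; V = 625 V.
E = 0.05410 J
0.05410 J × (1 mJ / 0.001000 J) = 54.10 mJ

54.1 mJ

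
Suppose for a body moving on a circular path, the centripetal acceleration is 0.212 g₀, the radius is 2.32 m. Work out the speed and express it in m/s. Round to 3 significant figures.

2.20 m/s

Rearranging a = v²/r for v: v = √(a·r).
a = 0.212 g₀ = 2.079 m/s²; r = 2.32 m.
v = 2.196 m/s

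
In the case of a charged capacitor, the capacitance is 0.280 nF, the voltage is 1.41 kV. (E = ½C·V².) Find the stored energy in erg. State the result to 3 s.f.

E is given directly by: E = ½CV².
C = 0.280 nF = 2.800×10^-10 F; V = 1.41 kV = 1410 V.
E = 2.783×10^-4 J  (the unit combination reduces to kg·m²/s² = J)
2.783×10^-4 J × (1 erg / 1.000×10^-7 J) = 2783 erg

2780 erg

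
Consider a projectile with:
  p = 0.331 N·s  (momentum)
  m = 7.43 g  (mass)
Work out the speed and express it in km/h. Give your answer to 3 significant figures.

160 km/h

Solving p = m·v for v: v = p/m.
p = 0.331 N·s = 0.3310 kg·m/s; m = 7.43 g = 0.007430 kg.
v = 44.55 m/s
44.55 m/s × (1 km/h / 0.2778 m/s) = 160.4 km/h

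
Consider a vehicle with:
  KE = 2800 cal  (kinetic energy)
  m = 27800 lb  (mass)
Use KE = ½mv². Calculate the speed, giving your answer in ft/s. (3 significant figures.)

4.47 ft/s

Rearranging: v = √(2·KE/m).
KE = 2800 cal = 11715 J; m = 27800 lb = 12610 kg.
v = 1.363 m/s
1.363 m/s × (1 ft/s / 0.3048 m/s) = 4.472 ft/s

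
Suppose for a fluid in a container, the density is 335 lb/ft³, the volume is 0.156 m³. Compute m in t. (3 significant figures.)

0.837 t

Rearranging ρ = m/V for m: m = ρV.
ρ = 335 lb/ft³ = 5366 kg/m³; V = 0.156 m³.
m = 837.1 kg
837.1 kg × (1 t / 1000 kg) = 0.8371 t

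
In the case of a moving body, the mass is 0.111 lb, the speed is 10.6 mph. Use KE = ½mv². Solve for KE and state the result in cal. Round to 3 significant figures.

0.135 cal

KE is given directly by: KE = ½mv².
m = 0.111 lb = 0.05035 kg; v = 10.6 mph = 4.739 m/s.
KE = 0.5653 J
0.5653 J × (1 cal / 4.184 J) = 0.1351 cal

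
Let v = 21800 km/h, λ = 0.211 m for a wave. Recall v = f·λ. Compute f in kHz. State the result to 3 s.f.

Rearranging: f = v/λ.
v = 21800 km/h = 6056 m/s; λ = 0.211 m.
f = 28699 Hz
28699 Hz × (1 kHz / 1000 Hz) = 28.70 kHz

28.7 kHz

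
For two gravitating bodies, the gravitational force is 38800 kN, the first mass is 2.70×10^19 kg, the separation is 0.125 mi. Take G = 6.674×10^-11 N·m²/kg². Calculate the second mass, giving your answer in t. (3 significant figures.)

Solving F = G·m₁·m₂/r² for m₂: m₂ = F·r²/(G·m₁).
F = 38800 kN = 3.880×10^7 N; m₁ = 2.70×10^19 kg; r = 0.125 mi = 201.2 m; G = 6.674×10^-11 N·m²/kg².
m₂ = 871.4 kg
871.4 kg × (1 t / 1000 kg) = 0.8714 t

0.871 t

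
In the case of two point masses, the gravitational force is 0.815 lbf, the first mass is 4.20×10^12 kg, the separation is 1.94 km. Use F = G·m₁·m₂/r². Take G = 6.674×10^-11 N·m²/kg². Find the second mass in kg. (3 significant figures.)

48700 kg

Rearranging: m₂ = F·r²/(G·m₁).
F = 0.815 lbf = 3.625 N; m₁ = 4.20×10^12 kg; r = 1.94 km = 1940 m; G = 6.674×10^-11 N·m²/kg².
m₂ = 48676 kg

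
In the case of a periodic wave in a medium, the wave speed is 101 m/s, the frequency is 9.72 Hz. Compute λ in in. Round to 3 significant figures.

409 in

Rearranging: λ = v/f.
v = 101 m/s; f = 9.72 Hz.
λ = 10.39 m
10.39 m × (1 in / 0.02540 m) = 409.1 in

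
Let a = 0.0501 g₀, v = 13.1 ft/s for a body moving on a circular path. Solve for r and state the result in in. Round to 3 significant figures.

Rearranging a = v²/r for r: r = v²/a.
a = 0.0501 g₀ = 0.4913 m/s²; v = 13.1 ft/s = 3.993 m/s.
r = 32.45 m
32.45 m × (1 in / 0.02540 m) = 1278 in

1280 in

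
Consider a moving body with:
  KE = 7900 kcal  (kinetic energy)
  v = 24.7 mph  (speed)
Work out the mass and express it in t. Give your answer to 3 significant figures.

542 t

Rearranging: m = 2·KE/v².
KE = 7900 kcal = 3.305×10^7 J; v = 24.7 mph = 11.04 m/s.
m = 5.422×10^5 kg
5.422×10^5 kg × (1 t / 1000 kg) = 542.2 t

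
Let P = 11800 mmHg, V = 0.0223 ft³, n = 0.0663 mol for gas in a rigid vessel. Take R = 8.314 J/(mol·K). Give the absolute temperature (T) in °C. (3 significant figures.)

1530 °C

From the ideal-gas law: T = PV/(nR).
P = 11800 mmHg = 1.573×10^6 Pa; V = 0.0223 ft³ = 6.315×10^-4 m³; n = 0.0663 mol; R = 8.314 J/(mol·K).
T = 1802 K
1802 K − 273.15 = 1529 °C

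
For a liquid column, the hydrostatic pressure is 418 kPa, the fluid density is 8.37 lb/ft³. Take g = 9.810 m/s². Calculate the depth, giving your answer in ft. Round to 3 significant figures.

Solving P = ρ·g·h for h: h = P/(ρ·g).
P = 418 kPa = 4.180×10^5 Pa; ρ = 8.37 lb/ft³ = 134.1 kg/m³; g = 9.810 m/s².
h = 317.8 m
317.8 m × (1 ft / 0.3048 m) = 1043 ft

1040 ft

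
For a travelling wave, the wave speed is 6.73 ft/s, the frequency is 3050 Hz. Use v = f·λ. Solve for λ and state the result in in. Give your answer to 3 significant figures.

0.0265 in

Rearranging v = f·λ for λ: λ = v/f.
v = 6.73 ft/s = 2.051 m/s; f = 3050 Hz.
λ = 6.726×10^-4 m
6.726×10^-4 m × (1 in / 0.02540 m) = 0.02648 in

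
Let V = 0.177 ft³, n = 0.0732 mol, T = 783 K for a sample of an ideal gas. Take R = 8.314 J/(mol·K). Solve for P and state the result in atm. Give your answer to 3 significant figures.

0.938 atm

From the ideal-gas law: P = nRT/V.
V = 0.177 ft³ = 0.005012 m³; n = 0.0732 mol; T = 783 K; R = 8.314 J/(mol·K).
P = 95075 Pa
95075 Pa × (1 atm / 1.013×10^5 Pa) = 0.9383 atm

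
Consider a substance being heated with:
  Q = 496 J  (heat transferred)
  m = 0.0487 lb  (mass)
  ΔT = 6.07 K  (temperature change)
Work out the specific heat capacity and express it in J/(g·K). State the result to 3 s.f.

3.70 J/(g·K)

Rearranging: c = Q/(m·ΔT).
Q = 496 J; m = 0.0487 lb = 0.02209 kg; ΔT = 6.07 K.
c = 3699 J/(kg·K)
3699 J/(kg·K) × (1 J/(g·K) / 1000 J/(kg·K)) = 3.699 J/(g·K)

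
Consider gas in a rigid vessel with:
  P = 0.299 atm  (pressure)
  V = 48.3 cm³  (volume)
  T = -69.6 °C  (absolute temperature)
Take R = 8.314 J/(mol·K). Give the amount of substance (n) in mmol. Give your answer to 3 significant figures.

Rearranging: n = PV/(RT).
P = 0.299 atm = 30296 Pa; V = 48.3 cm³ = 4.830×10^-5 m³; T = -69.6 °C = 203.5 K; R = 8.314 J/(mol·K).
n = 8.647×10^-4 mol
8.647×10^-4 mol × (1 mmol / 0.001000 mol) = 0.8647 mmol

0.865 mmol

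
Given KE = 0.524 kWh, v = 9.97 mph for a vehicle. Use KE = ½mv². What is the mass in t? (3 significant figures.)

Rearranging KE = ½mv² for m: m = 2·KE/v².
KE = 0.524 kWh = 1.886×10^6 J; v = 9.97 mph = 4.457 m/s.
m = 1.899×10^5 kg
1.899×10^5 kg × (1 t / 1000 kg) = 189.9 t

190 t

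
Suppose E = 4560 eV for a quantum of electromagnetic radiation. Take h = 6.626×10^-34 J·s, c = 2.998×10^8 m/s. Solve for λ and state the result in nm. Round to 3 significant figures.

0.272 nm

Solving E = h·c/λ for λ: λ = hc/E.
E = 4560 eV = 7.306×10^-16 J; h = 6.626×10^-34 J·s; c = 2.998×10^8 m/s.
λ = 2.719×10^-10 m
2.719×10^-10 m × (1 nm / 1.000×10^-9 m) = 0.2719 nm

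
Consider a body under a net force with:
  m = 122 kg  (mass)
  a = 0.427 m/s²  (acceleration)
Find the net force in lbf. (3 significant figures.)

From Newton's second law: F = m·a.
m = 122 kg; a = 0.427 m/s².
F = 52.09 N  (the unit combination reduces to kg·m/s² = N)
52.09 N × (1 lbf / 4.448 N) = 11.71 lbf

11.7 lbf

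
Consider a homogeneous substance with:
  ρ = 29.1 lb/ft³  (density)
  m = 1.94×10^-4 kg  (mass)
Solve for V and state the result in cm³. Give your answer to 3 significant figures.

Solving ρ = m/V for V: V = m/ρ.
ρ = 29.1 lb/ft³ = 466.1 kg/m³; m = 1.94×10^-4 kg.
V = 4.162×10^-7 m³
4.162×10^-7 m³ × (1 cm³ / 1.000×10^-6 m³) = 0.4162 cm³

0.416 cm³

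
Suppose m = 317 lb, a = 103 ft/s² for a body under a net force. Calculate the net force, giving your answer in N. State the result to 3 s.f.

From Newton's second law: F = m·a.
m = 317 lb = 143.8 kg; a = 103 ft/s² = 31.39 m/s².
F = 4514 N

4510 N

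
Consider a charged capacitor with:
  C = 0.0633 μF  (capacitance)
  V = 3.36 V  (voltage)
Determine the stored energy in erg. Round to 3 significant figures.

3.57 erg

Directly: E = ½CV².
C = 0.0633 μF = 6.330×10^-8 F; V = 3.36 V.
E = 3.573×10^-7 J
3.573×10^-7 J × (1 erg / 1.000×10^-7 J) = 3.573 erg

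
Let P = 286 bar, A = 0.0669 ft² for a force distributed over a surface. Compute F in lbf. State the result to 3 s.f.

40000 lbf

Solving P = F/A for F: F = P·A.
P = 286 bar = 2.860×10^7 Pa; A = 0.0669 ft² = 0.006215 m².
F = 1.778×10^5 N
1.778×10^5 N × (1 lbf / 4.448 N) = 39961 lbf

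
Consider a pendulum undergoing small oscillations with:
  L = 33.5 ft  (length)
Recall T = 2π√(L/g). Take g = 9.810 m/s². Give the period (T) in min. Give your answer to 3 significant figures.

T is given directly by: T = 2π√(L/g).
L = 33.5 ft = 10.21 m; g = 9.810 m/s².
T = 6.410 s
6.410 s × (1 min / 60.00 s) = 0.1068 min

0.107 min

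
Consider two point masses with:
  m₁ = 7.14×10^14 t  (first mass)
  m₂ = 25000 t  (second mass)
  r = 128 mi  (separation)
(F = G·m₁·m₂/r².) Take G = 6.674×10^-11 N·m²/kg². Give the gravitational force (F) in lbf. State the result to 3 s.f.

6310 lbf

From Newton's law of gravitation: F = Gm₁m₂/r².
m₁ = 7.14×10^14 t = 7.140×10^17 kg; m₂ = 25000 t = 2.500×10^7 kg; r = 128 mi = 2.060×10^5 m; G = 6.674×10^-11 N·m²/kg².
F = 28074 N
28074 N × (1 lbf / 4.448 N) = 6311 lbf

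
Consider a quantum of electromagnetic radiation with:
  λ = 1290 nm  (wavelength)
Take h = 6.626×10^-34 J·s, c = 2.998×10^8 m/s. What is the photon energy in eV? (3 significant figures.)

0.961 eV

E is given directly by: E = hc/λ.
λ = 1290 nm = 1.290×10^-6 m; h = 6.626×10^-34 J·s; c = 2.998×10^8 m/s.
E = 1.540×10^-19 J  (the unit combination reduces to kg·m²/s² = J)
1.540×10^-19 J × (1 eV / 1.602×10^-19 J) = 0.9611 eV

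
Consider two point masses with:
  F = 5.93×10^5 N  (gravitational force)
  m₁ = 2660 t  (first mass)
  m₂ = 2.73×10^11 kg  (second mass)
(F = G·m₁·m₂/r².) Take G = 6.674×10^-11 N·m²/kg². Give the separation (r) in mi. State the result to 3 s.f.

Rearranging F = G·m₁·m₂/r² for r: r = √(G·m₁m₂/F).
F = 5.93×10^5 N; m₁ = 2660 t = 2.660×10^6 kg; m₂ = 2.73×10^11 kg; G = 6.674×10^-11 N·m²/kg².
r = 9.040 m
9.040 m × (1 mi / 1609 m) = 0.005617 mi

0.00562 mi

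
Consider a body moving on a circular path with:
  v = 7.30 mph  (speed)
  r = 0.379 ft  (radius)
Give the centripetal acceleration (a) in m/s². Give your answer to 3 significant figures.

92.2 m/s²

a is given directly by: a = v²/r.
v = 7.30 mph = 3.263 m/s; r = 0.379 ft = 0.1155 m.
a = 92.19 m/s²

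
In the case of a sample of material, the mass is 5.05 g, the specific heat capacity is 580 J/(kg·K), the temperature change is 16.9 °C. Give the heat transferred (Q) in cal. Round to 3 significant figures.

Q is given directly by: Q = mcΔT.
m = 5.05 g = 0.005050 kg; c = 580 J/(kg·K); ΔT = 16.9 °C = 16.90 K.
Q = 49.50 J
49.50 J × (1 cal / 4.184 J) = 11.83 cal

11.8 cal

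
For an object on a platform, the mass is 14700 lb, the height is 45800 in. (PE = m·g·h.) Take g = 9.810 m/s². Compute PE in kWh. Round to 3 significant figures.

21.1 kWh

Directly: PE = mgh.
m = 14700 lb = 6668 kg; h = 45800 in = 1163 m; g = 9.810 m/s².
PE = 7.609×10^7 J
7.609×10^7 J × (1 kWh / 3.600×10^6 J) = 21.14 kWh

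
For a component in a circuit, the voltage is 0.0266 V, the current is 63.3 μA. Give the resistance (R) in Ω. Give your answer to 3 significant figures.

From Ohm's law: R = V/I.
V = 0.0266 V; I = 63.3 μA = 6.330×10^-5 A.
R = 420.2 Ω

420 Ω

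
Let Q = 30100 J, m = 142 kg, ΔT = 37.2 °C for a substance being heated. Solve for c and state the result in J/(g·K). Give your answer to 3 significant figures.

0.00570 J/(g·K)

Rearranging Q = m·c·ΔT for c: c = Q/(m·ΔT).
Q = 30100 J; m = 142 kg; ΔT = 37.2 °C = 37.20 K.
c = 5.698 J/(kg·K)
5.698 J/(kg·K) × (1 J/(g·K) / 1000 J/(kg·K)) = 0.005698 J/(g·K)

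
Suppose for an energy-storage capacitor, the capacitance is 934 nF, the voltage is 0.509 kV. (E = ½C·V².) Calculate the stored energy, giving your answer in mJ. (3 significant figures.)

Directly: E = ½CV².
C = 934 nF = 9.340×10^-7 F; V = 0.509 kV = 509.0 V.
E = 0.1210 J
0.1210 J × (1 mJ / 0.001000 J) = 121.0 mJ

121 mJ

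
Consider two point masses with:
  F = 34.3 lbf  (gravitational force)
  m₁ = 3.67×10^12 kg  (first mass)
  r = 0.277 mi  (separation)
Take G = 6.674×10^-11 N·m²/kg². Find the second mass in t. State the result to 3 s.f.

From Newton's law of gravitation: m₂ = F·r²/(G·m₁).
F = 34.3 lbf = 152.6 N; m₁ = 3.67×10^12 kg; r = 0.277 mi = 445.8 m; G = 6.674×10^-11 N·m²/kg².
m₂ = 1.238×10^5 kg
1.238×10^5 kg × (1 t / 1000 kg) = 123.8 t

124 t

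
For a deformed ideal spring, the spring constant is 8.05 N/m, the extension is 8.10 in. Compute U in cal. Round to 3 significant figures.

0.0407 cal

Directly: U = ½kx².
k = 8.05 N/m; x = 8.10 in = 0.2057 m.
U = 0.1704 J
0.1704 J × (1 cal / 4.184 J) = 0.04072 cal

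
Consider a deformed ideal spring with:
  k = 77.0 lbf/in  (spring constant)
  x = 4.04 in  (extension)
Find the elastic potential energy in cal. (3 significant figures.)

17.0 cal

U is given directly by: U = ½kx².
k = 77.0 lbf/in = 13485 N/m; x = 4.04 in = 0.1026 m.
U = 71.00 J
71.00 J × (1 cal / 4.184 J) = 16.97 cal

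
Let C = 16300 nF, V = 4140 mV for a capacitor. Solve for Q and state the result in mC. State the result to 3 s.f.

Solving C = Q/V for Q: Q = CV.
C = 16300 nF = 1.630×10^-5 F; V = 4140 mV = 4.140 V.
Q = 6.748×10^-5 C
6.748×10^-5 C × (1 mC / 0.001000 C) = 0.06748 mC

0.0675 mC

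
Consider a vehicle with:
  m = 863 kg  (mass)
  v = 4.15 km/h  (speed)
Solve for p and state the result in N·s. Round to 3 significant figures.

p is given directly by: p = mv.
m = 863 kg; v = 4.15 km/h = 1.153 m/s.
p = 994.8 kg·m/s  (the unit combination reduces to kg·m/s = kg·m/s)
Since 1 N·s = 1 kg·m/s, 994.8 N·s.

995 N·s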